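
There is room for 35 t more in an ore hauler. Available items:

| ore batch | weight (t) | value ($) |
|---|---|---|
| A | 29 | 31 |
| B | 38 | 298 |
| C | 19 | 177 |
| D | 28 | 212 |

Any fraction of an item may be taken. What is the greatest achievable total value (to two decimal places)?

302.47

Ratios (sorted): C 9.32, B 7.84, D 7.57, A 1.07
take C (19 @ 177); take 16/38 of B → 125.47. Capacity used 35/35.
Total value = 302.47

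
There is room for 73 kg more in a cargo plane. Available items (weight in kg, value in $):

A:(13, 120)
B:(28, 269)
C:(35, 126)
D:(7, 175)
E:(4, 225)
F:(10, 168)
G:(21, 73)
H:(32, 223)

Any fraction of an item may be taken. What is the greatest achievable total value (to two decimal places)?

Ratios (sorted): E 56.25, D 25.00, F 16.80, B 9.61, A 9.23, H 6.97, C 3.60, G 3.48
take E (4 @ 225); take D (7 @ 175); take F (10 @ 168); take B (28 @ 269); take A (13 @ 120); take 11/32 of H → 76.66. Capacity used 73/73.
Total value = 1033.66

1033.66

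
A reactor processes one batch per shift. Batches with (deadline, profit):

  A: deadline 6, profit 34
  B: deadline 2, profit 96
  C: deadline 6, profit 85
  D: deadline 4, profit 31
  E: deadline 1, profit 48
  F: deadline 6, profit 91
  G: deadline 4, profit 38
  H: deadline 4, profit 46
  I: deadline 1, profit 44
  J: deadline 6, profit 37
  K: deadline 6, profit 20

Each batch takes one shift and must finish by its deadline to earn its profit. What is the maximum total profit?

404

Sort by profit descending; place each in the latest free slot ≤ its deadline.
By profit: B(d2,96), F(d6,91), C(d6,85), E(d1,48), H(d4,46), I(d1,44), G(d4,38), J(d6,37), A(d6,34), D(d4,31), K(d6,20)
B→slot 2; F→slot 6; C→slot 5; E→slot 1; H→slot 4; I skipped; G→slot 3; J skipped; A skipped; D skipped; K skipped.
Profit = 48 + 96 + 38 + 46 + 85 + 91 = 404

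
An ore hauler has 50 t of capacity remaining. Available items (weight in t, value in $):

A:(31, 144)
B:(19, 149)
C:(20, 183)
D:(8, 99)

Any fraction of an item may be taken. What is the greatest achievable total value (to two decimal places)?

444.94

Order: D (99/8=12.38) > C (183/20=9.15) > B (149/19=7.84) > A (144/31=4.65)
Fill: take D (8 @ 99) → take C (20 @ 183) → take B (19 @ 149) → take 3/31 of A → 13.94; 50/50 used.
Total value = 444.94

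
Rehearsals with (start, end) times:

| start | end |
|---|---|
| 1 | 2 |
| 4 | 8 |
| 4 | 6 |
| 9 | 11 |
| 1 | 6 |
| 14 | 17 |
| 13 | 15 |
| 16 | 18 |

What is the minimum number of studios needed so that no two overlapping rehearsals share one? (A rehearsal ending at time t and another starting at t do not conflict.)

3

starts: [1, 1, 4, 4, 9, 13, 14, 16]
ends:   [2, 6, 6, 8, 11, 15, 17, 18]
s1→1 s1→2 e2→1 s4→2 s4→3  — peak 3.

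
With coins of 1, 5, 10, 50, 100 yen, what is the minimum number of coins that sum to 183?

183 − 1×100→83 − 1×50→33 − 3×10→3 − 3×1→0
Total coins = 1 + 1 + 3 + 3 = 8

8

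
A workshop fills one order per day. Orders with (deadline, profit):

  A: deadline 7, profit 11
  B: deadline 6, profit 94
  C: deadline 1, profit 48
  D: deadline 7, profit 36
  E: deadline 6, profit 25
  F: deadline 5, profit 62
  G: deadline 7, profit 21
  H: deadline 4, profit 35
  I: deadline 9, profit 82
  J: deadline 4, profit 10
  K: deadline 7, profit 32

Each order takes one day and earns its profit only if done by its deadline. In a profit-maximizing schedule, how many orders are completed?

8

Take jobs in profit order; each goes to the latest open slot no later than its deadline.
By profit: B(d6,94), I(d9,82), F(d5,62), C(d1,48), D(d7,36), H(d4,35), K(d7,32), E(d6,25), G(d7,21), A(d7,11), J(d4,10)
B→slot 6; I→slot 9; F→slot 5; C→slot 1; D→slot 7; H→slot 4; K→slot 3; E→slot 2; G skipped; A skipped; J skipped.
8 of 11 scheduled.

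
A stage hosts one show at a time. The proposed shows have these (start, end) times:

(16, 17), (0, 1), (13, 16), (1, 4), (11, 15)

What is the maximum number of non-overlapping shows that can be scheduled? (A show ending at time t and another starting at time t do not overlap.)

4

Order by finish time; keep every interval that doesn't clash with the previous kept one.
Sorted by end: (0,1)  (1,4)  (11,15)  (13,16)  (16,17)
take (0,1); take (1,4); take (11,15); skip (13,16); take (16,17).
Selected 4 shows.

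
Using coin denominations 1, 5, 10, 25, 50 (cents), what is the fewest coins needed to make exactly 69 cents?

69 = 1×50 + 1×10 + 1×5 + 4×1
Total coins = 1 + 1 + 1 + 4 = 7

7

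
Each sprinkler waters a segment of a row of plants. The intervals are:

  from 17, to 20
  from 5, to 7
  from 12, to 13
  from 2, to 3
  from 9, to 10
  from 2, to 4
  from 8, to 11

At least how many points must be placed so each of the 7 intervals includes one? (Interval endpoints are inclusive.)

5

By right end: [2,3]  [2,4]  [5,7]  [9,10]  [8,11]  [12,13]  [17,20]
[2,3] uncovered → point at 3; [5,7] uncovered → point at 7; [9,10] uncovered → point at 10; [12,13] uncovered → point at 13; [17,20] uncovered → point at 20.
Points: 3, 7, 10, 13, 20 (5 total).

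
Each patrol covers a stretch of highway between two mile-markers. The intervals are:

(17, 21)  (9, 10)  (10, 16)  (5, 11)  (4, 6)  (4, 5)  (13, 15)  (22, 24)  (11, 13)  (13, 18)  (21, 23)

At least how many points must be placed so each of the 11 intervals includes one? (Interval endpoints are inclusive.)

Process intervals by earliest right end; each time one isn't hit yet, stab at its right endpoint.
By right end: [4,5]  [4,6]  [9,10]  [5,11]  [11,13]  [13,15]  [10,16]  [13,18]  [17,21]  [21,23]  [22,24]
[4,5] uncovered → point at 5; [9,10] uncovered → point at 10; [11,13] uncovered → point at 13; [17,21] uncovered → point at 21; [22,24] uncovered → point at 24.
Points: 5, 10, 13, 21, 24 (5 total).

5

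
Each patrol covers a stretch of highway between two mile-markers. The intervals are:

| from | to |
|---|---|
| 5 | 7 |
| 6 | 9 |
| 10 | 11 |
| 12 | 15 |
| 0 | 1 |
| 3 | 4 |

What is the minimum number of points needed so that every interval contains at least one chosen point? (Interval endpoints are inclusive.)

5

By right end: [0,1]  [3,4]  [5,7]  [6,9]  [10,11]  [12,15]
[0,1] uncovered → point at 1; [3,4] uncovered → point at 4; [5,7] uncovered → point at 7; [10,11] uncovered → point at 11; [12,15] uncovered → point at 15.
Points: 1, 4, 7, 11, 15 (5 total).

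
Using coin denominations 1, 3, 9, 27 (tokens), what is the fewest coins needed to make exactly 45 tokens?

3

Greedy: take as many of the largest coin as possible, then repeat with the remainder.
45 − 1×27→18 − 2×9→0
Total coins = 1 + 2 = 3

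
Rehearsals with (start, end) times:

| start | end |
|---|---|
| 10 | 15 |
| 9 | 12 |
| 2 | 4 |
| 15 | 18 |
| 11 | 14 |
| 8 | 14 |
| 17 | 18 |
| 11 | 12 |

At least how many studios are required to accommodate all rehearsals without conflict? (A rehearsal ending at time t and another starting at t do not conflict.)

5

starts: [2, 8, 9, 10, 11, 11, 15, 17]
ends:   [4, 12, 12, 14, 14, 15, 18, 18]
s2→1 e4→0 s8→1 s9→2 s10→3 s11→4 s11→5  — peak 5.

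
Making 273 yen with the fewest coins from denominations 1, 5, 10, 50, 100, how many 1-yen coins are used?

3

273 = 2×100 + 1×50 + 2×10 + 3×1
Count of 1: 3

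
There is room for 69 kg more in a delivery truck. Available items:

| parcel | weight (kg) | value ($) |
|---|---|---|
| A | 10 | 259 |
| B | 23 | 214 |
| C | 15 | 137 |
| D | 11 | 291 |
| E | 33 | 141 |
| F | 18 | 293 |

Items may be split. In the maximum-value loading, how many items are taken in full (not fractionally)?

Greedy by value/weight ratio, highest first.
Order: D (291/11=26.45) > A (259/10=25.90) > F (293/18=16.28) > B (214/23=9.30) > C (137/15=9.13) > E (141/33=4.27)
Fill: take D (11 @ 291) → take A (10 @ 259) → take F (18 @ 293) → take B (23 @ 214) → take 7/15 of C → 63.93; 69/69 used.
4 item(s) taken whole; one partial (take 7/15 of C).

4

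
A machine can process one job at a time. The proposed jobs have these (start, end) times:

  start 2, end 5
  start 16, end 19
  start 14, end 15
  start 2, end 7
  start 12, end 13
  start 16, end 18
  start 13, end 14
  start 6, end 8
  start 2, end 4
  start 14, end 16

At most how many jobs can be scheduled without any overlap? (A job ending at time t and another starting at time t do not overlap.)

6

Sort by end time and greedily take each interval whose start is ≥ the last chosen end.
By end time: (2,4), (2,5), (2,7), (6,8), (12,13), (13,14), (14,15), (14,16), (16,18), (16,19).
Pick (2,4); next start ≥ 4 → (6,8); next start ≥ 8 → (12,13); next start ≥ 13 → (13,14); next start ≥ 14 → (14,15); next start ≥ 15 → (16,18).
Selected 6 jobs.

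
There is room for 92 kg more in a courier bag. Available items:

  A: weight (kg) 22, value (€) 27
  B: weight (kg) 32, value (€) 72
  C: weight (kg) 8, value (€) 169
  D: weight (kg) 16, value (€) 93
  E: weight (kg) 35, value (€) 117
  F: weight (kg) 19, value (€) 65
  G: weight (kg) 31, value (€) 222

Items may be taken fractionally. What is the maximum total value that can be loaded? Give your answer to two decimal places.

609.17

Greedy by value/weight ratio, highest first.
Order: C (169/8=21.12) > G (222/31=7.16) > D (93/16=5.81) > F (65/19=3.42) > E (117/35=3.34) > B (72/32=2.25) > A (27/22=1.23)
Fill: take C (8 @ 169) → take G (31 @ 222) → take D (16 @ 93) → take F (19 @ 65) → take 18/35 of E → 60.17; 92/92 used.
Total value = 609.17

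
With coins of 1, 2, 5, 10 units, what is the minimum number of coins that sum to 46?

46 − 4×10→6 − 1×5→1 − 1×1→0
Total coins = 4 + 1 + 1 = 6

6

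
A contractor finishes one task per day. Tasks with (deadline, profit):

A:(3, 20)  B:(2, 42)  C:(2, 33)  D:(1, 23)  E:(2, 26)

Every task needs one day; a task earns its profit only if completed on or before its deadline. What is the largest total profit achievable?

Take jobs in profit order; each goes to the latest open slot no later than its deadline.
Profit order: B=42 C=33 E=26 D=23 A=20
Assign: B→slot 2, C→slot 1, E skipped, D skipped, A→slot 3.
Slots: [1:C] [2:B] [3:A]
Profit = 33 + 42 + 20 = 95

95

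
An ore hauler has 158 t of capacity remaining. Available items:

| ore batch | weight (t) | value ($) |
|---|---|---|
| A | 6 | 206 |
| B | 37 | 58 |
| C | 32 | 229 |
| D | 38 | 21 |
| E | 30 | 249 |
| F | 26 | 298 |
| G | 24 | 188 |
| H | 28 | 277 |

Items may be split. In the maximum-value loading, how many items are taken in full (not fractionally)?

Greedy by value/weight ratio, highest first.
Ratios (sorted): A 34.33, F 11.46, H 9.89, E 8.30, G 7.83, C 7.16, B 1.57, D 0.55
take A (6 @ 206); take F (26 @ 298); take H (28 @ 277); take E (30 @ 249); take G (24 @ 188); take C (32 @ 229); take 12/37 of B → 18.81. Capacity used 158/158.
6 item(s) taken whole; one partial (take 12/37 of B).

6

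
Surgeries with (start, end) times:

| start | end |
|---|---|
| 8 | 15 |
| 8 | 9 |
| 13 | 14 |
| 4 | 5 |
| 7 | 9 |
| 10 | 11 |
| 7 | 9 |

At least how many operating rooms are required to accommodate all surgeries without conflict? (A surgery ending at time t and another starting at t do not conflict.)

4

The answer is the maximum number of intervals overlapping at any instant.
starts: [4, 7, 7, 8, 8, 10, 13]
ends:   [5, 9, 9, 9, 11, 14, 15]
s4→1 e5→0 s7→1 s7→2 s8→3 s8→4  — peak 4.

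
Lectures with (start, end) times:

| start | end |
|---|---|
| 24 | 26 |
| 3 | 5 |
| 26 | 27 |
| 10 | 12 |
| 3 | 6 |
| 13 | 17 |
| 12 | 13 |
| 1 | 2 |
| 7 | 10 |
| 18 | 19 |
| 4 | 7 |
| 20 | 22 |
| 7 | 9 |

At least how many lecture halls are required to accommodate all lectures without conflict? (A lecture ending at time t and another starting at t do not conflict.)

3

starts: [1, 3, 3, 4, 7, 7, 10, 12, 13, 18, 20, 24, 26]
ends:   [2, 5, 6, 7, 9, 10, 12, 13, 17, 19, 22, 26, 27]
s1→1 e2→0 s3→1 s3→2 s4→3  — peak 3.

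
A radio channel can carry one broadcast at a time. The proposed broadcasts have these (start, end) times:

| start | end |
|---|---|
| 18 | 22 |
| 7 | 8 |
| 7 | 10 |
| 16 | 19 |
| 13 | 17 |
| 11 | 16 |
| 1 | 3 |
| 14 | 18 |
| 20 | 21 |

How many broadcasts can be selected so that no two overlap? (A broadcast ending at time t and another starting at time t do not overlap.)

Sorted by end: (1,3)  (7,8)  (7,10)  (11,16)  (13,17)  (14,18)  (16,19)  (20,21)  (18,22)
take (1,3); take (7,8); skip (7,10); take (11,16); take (16,19); take (20,21).
Selected 5 broadcasts.

5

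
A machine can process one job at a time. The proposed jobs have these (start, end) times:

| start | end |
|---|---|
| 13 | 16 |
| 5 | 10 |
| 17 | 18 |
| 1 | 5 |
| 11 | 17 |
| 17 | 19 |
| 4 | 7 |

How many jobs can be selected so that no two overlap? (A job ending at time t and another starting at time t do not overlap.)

4

Greedy by earliest finish: after sorting by end time, pick each interval compatible with the last pick.
Sorted by end: (1,5)  (4,7)  (5,10)  (13,16)  (11,17)  (17,18)  (17,19)
take (1,5); skip (4,7); take (5,10); take (13,16); take (17,18); skip (17,19).
Selected 4 jobs.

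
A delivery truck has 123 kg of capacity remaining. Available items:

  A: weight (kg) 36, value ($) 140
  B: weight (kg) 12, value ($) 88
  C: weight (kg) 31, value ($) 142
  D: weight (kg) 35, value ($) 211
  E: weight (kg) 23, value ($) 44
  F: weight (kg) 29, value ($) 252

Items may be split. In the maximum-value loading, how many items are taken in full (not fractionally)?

Sort by value per unit weight and fill in that order.
Order: F (252/29=8.69) > B (88/12=7.33) > D (211/35=6.03) > C (142/31=4.58) > A (140/36=3.89) > E (44/23=1.91)
Fill: take F (29 @ 252) → take B (12 @ 88) → take D (35 @ 211) → take C (31 @ 142) → take 16/36 of A → 62.22; 123/123 used.
4 item(s) taken whole; one partial (take 16/36 of A).

4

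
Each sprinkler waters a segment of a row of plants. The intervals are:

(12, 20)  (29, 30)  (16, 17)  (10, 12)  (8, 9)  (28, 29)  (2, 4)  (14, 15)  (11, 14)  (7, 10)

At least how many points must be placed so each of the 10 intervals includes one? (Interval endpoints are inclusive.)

By right end: [2,4]  [8,9]  [7,10]  [10,12]  [11,14]  [14,15]  [16,17]  [12,20]  [28,29]  [29,30]
[2,4] uncovered → point at 4; [8,9] uncovered → point at 9; [10,12] uncovered → point at 12; [14,15] uncovered → point at 15; [16,17] uncovered → point at 17; [28,29] uncovered → point at 29.
Points: 4, 9, 12, 15, 17, 29 (6 total).

6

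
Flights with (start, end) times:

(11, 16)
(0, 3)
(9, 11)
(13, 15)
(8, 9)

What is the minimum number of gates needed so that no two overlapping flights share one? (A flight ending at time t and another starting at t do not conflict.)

starts: [0, 8, 9, 11, 13]
ends:   [3, 9, 11, 15, 16]
s0→1 e3→0 s8→1 e9→0 s9→1 e11→0 s11→1 s13→2  — peak 2.

2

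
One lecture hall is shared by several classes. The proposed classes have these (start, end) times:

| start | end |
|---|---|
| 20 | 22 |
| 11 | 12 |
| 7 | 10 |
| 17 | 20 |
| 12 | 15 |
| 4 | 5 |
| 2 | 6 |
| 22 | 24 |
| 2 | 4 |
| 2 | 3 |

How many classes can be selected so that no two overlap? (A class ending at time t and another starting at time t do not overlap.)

8

By end time: (2,3), (2,4), (4,5), (2,6), (7,10), (11,12), (12,15), (17,20), (20,22), (22,24).
Pick (2,3); next start ≥ 3 → (4,5); next start ≥ 5 → (7,10); next start ≥ 10 → (11,12); next start ≥ 12 → (12,15); next start ≥ 15 → (17,20); next start ≥ 20 → (20,22); next start ≥ 22 → (22,24).
Selected 8 classes.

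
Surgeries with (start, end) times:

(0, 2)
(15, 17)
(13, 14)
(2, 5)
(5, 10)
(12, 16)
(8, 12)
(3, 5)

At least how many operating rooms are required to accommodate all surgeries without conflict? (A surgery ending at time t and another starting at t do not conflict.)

2

Events (time:±→running): 0:+→1 2:-→0 2:+→1 3:+→2 … peak 2.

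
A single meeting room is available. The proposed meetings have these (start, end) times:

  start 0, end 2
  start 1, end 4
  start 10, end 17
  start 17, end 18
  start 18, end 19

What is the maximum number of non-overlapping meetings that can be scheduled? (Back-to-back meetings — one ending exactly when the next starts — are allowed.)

4

Sorted by end: (0,2)  (1,4)  (10,17)  (17,18)  (18,19)
take (0,2); skip (1,4); take (10,17); take (17,18); take (18,19).
Selected 4 meetings.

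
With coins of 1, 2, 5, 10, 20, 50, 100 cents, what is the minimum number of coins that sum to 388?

9

388 = 3×100 + 1×50 + 1×20 + 1×10 + 1×5 + 1×2 + 1×1
Total coins = 3 + 1 + 1 + 1 + 1 + 1 + 1 = 9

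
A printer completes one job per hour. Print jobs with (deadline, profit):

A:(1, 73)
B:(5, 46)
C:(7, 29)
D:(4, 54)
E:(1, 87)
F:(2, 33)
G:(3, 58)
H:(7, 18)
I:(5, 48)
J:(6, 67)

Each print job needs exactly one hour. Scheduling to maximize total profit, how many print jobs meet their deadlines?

Take jobs in profit order; each goes to the latest open slot no later than its deadline.
By profit: E(d1,87), A(d1,73), J(d6,67), G(d3,58), D(d4,54), I(d5,48), B(d5,46), F(d2,33), C(d7,29), H(d7,18)
E→slot 1; A skipped; J→slot 6; G→slot 3; D→slot 4; I→slot 5; B→slot 2; F skipped; C→slot 7; H skipped.
7 of 10 scheduled.

7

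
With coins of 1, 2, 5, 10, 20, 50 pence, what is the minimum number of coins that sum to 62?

62 − 1×50→12 − 1×10→2 − 1×2→0
Total coins = 1 + 1 + 1 = 3

3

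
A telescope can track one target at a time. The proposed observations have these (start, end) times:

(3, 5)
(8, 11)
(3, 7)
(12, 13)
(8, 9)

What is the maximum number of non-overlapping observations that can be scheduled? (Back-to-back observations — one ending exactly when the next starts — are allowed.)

Greedy by earliest finish: after sorting by end time, pick each interval compatible with the last pick.
By end time: (3,5), (3,7), (8,9), (8,11), (12,13).
Pick (3,5); next start ≥ 5 → (8,9); next start ≥ 9 → (12,13).
Selected 3 observations.

3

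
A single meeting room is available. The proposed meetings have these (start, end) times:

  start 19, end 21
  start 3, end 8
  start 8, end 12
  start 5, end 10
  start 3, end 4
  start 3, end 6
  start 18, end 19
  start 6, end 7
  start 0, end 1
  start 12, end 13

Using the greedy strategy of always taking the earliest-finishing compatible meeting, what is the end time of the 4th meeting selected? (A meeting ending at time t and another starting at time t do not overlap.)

Sort by end time and greedily take each interval whose start is ≥ the last chosen end.
Sorted by end: (0,1)  (3,4)  (3,6)  (6,7)  (3,8)  (5,10)  (8,12)  (12,13)  (18,19)  (19,21)
take (0,1); take (3,4); skip (3,6); take (6,7); take (8,12); take (12,13); take (18,19); take (19,21).
Selected: (0,1) (3,4) (6,7) (8,12) (12,13) (18,19) (19,21)

12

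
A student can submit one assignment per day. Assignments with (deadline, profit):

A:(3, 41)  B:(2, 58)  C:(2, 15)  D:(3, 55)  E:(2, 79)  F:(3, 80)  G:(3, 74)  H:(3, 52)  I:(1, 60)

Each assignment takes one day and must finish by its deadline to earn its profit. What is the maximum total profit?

233

Take jobs in profit order; each goes to the latest open slot no later than its deadline.
Profit order: F=80 E=79 G=74 I=60 B=58 D=55 H=52 A=41 C=15
Assign: F→slot 3, E→slot 2, G→slot 1, I skipped, B skipped, D skipped, H skipped, A skipped, C skipped.
Slots: [1:G] [2:E] [3:F]
Profit = 74 + 79 + 80 = 233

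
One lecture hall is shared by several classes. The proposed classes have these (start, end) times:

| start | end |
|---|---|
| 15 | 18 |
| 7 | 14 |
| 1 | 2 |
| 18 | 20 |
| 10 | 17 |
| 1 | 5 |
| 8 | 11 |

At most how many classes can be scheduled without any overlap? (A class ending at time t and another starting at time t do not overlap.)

Sort by end time and greedily take each interval whose start is ≥ the last chosen end.
Sorted by end: (1,2)  (1,5)  (8,11)  (7,14)  (10,17)  (15,18)  (18,20)
take (1,2); take (8,11); take (15,18); take (18,20).
Selected 4 classes.

4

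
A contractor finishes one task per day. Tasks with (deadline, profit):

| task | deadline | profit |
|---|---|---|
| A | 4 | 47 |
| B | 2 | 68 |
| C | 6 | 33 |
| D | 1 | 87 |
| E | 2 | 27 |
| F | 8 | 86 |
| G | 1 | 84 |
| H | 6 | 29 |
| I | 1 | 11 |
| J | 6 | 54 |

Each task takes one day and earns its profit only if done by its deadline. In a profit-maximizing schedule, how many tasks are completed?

Take jobs in profit order; each goes to the latest open slot no later than its deadline.
Profit order: D=87 F=86 G=84 B=68 J=54 A=47 C=33 H=29 E=27 I=11
Assign: D→slot 1, F→slot 8, G skipped, B→slot 2, J→slot 6, A→slot 4, C→slot 5, H→slot 3, E skipped, I skipped.
Slots: [1:D] [2:B] [3:H] [4:A] [5:C] [6:J] [8:F]
7 of 10 scheduled.

7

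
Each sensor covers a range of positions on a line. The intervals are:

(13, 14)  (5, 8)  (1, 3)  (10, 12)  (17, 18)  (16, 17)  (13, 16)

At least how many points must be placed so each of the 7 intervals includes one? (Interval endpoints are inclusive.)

5

Process intervals by earliest right end; each time one isn't hit yet, stab at its right endpoint.
Sorted: [1,3] [5,8] [10,12] [13,14] [13,16] [16,17] [17,18]
{[1,3]} hit by 3; {[5,8]} hit by 8; {[10,12]} hit by 12; {[13,14],[13,16]} hit by 14; {[16,17],[17,18]} hit by 17.
Points: 3, 8, 12, 14, 17 (5 total).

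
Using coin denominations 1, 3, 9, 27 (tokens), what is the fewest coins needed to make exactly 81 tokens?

81 = 3×27
Total coins = 3 = 3

3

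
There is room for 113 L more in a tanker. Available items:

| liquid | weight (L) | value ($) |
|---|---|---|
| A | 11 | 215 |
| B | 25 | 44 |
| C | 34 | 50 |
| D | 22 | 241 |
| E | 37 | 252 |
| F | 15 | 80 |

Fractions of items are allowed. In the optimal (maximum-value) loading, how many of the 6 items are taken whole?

Order: A (215/11=19.55) > D (241/22=10.95) > E (252/37=6.81) > F (80/15=5.33) > B (44/25=1.76) > C (50/34=1.47)
Fill: take A (11 @ 215) → take D (22 @ 241) → take E (37 @ 252) → take F (15 @ 80) → take B (25 @ 44) → take 3/34 of C → 4.41; 113/113 used.
5 item(s) taken whole; one partial (take 3/34 of C).

5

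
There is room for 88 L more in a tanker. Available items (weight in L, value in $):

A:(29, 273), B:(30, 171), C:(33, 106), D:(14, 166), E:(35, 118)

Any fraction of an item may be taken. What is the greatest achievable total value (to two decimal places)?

660.57

Sort by value per unit weight and fill in that order.
Order: D (166/14=11.86) > A (273/29=9.41) > B (171/30=5.70) > E (118/35=3.37) > C (106/33=3.21)
Fill: take D (14 @ 166) → take A (29 @ 273) → take B (30 @ 171) → take 15/35 of E → 50.57; 88/88 used.
Total value = 660.57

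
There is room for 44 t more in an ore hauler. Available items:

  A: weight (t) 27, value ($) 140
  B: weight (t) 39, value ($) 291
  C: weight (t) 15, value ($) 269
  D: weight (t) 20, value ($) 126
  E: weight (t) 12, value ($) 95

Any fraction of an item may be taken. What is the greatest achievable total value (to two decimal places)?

Sort by value per unit weight and fill in that order.
Ratios (sorted): C 17.93, E 7.92, B 7.46, D 6.30, A 5.19
take C (15 @ 269); take E (12 @ 95); take 17/39 of B → 126.85. Capacity used 44/44.
Total value = 490.85

490.85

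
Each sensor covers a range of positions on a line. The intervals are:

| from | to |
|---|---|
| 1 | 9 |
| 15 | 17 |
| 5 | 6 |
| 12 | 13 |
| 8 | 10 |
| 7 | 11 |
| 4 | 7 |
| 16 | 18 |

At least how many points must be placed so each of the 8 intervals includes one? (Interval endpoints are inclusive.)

Process intervals by earliest right end; each time one isn't hit yet, stab at its right endpoint.
Sorted: [5,6] [4,7] [1,9] [8,10] [7,11] [12,13] [15,17] [16,18]
{[5,6],[4,7],[1,9]} hit by 6; {[8,10],[7,11]} hit by 10; {[12,13]} hit by 13; {[15,17],[16,18]} hit by 17.
Points: 6, 10, 13, 17 (4 total).

4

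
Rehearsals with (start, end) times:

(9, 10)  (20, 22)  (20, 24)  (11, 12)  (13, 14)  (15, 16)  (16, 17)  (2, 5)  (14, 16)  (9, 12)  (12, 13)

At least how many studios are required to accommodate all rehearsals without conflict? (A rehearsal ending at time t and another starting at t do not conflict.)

2

Count concurrent intervals with a sweep; the peak is the room count.
starts: [2, 9, 9, 11, 12, 13, 14, 15, 16, 20, 20]
ends:   [5, 10, 12, 12, 13, 14, 16, 16, 17, 22, 24]
s2→1 e5→0 s9→1 s9→2  — peak 2.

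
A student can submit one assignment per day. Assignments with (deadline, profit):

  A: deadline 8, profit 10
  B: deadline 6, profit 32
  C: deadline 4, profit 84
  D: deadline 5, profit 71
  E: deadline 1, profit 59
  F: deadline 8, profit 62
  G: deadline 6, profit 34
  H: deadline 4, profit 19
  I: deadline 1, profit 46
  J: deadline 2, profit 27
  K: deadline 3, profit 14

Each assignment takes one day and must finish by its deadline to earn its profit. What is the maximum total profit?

Take jobs in profit order; each goes to the latest open slot no later than its deadline.
Profit order: C=84 D=71 F=62 E=59 I=46 G=34 B=32 J=27 H=19 K=14 A=10
Assign: C→slot 4, D→slot 5, F→slot 8, E→slot 1, I skipped, G→slot 6, B→slot 3, J→slot 2, H skipped, K skipped, A→slot 7.
Slots: [1:E] [2:J] [3:B] [4:C] [5:D] [6:G] [7:A] [8:F]
Profit = 59 + 27 + 32 + 84 + 71 + 34 + 10 + 62 = 379

379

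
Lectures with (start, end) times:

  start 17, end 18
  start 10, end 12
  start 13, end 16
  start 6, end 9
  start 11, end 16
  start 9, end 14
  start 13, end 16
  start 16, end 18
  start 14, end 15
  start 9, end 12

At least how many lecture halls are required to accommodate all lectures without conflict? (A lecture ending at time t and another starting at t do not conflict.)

4

The answer is the maximum number of intervals overlapping at any instant.
starts: [6, 9, 9, 10, 11, 13, 13, 14, 16, 17]
ends:   [9, 12, 12, 14, 15, 16, 16, 16, 18, 18]
s6→1 e9→0 s9→1 s9→2 s10→3 s11→4  — peak 4.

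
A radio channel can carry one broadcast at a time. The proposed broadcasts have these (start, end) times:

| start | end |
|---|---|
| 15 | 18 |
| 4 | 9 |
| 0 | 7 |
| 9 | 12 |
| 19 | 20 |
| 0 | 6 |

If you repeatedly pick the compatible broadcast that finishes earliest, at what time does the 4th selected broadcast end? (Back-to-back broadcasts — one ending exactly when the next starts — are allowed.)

Sorted by end: (0,6)  (0,7)  (4,9)  (9,12)  (15,18)  (19,20)
take (0,6); skip (0,7); take (9,12); take (15,18); take (19,20).
Selected: (0,6) (9,12) (15,18) (19,20)

20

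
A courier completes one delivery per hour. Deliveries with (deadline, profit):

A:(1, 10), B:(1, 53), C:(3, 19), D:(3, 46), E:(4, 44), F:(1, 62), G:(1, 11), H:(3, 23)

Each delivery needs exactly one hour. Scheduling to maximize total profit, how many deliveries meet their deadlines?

Sort by profit descending; place each in the latest free slot ≤ its deadline.
By profit: F(d1,62), B(d1,53), D(d3,46), E(d4,44), H(d3,23), C(d3,19), G(d1,11), A(d1,10)
F→slot 1; B skipped; D→slot 3; E→slot 4; H→slot 2; C skipped; G skipped; A skipped.
4 of 8 scheduled.

4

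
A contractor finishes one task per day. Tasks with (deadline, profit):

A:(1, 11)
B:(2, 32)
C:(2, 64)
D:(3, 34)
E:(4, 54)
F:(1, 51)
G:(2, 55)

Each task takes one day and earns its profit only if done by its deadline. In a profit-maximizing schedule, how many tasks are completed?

4

Sort by profit descending; place each in the latest free slot ≤ its deadline.
By profit: C(d2,64), G(d2,55), E(d4,54), F(d1,51), D(d3,34), B(d2,32), A(d1,11)
C→slot 2; G→slot 1; E→slot 4; F skipped; D→slot 3; B skipped; A skipped.
4 of 7 scheduled.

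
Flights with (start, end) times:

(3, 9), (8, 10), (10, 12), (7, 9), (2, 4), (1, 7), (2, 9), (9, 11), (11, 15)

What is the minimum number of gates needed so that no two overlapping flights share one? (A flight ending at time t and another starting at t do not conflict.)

Count concurrent intervals with a sweep; the peak is the room count.
Events (time:±→running): 1:+→1 2:+→2 2:+→3 3:+→4 … peak 4.

4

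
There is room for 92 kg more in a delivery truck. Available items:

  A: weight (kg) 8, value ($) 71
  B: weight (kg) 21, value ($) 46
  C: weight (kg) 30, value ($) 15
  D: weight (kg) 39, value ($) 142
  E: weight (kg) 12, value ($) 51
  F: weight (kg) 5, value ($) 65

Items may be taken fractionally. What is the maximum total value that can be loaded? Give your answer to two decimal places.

378.50

Order: F (65/5=13.00) > A (71/8=8.88) > E (51/12=4.25) > D (142/39=3.64) > B (46/21=2.19) > C (15/30=0.50)
Fill: take F (5 @ 65) → take A (8 @ 71) → take E (12 @ 51) → take D (39 @ 142) → take B (21 @ 46) → take 7/30 of C → 3.50; 92/92 used.
Total value = 378.50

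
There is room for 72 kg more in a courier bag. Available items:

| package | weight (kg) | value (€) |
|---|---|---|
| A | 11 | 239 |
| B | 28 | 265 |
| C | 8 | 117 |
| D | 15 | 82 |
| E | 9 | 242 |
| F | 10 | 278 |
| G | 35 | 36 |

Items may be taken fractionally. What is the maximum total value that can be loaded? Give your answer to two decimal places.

Greedy by value/weight ratio, highest first.
Ratios (sorted): F 27.80, E 26.89, A 21.73, C 14.62, B 9.46, D 5.47, G 1.03
take F (10 @ 278); take E (9 @ 242); take A (11 @ 239); take C (8 @ 117); take B (28 @ 265); take 6/15 of D → 32.80. Capacity used 72/72.
Total value = 1173.80

1173.80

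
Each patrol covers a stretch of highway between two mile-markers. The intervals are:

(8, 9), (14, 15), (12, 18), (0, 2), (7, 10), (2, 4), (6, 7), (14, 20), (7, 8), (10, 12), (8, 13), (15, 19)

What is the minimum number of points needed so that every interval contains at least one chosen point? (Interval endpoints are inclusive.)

5

Sort by right endpoint; whenever an interval is uncovered, place a point at its right end.
Sorted: [0,2] [2,4] [6,7] [7,8] [8,9] [7,10] [10,12] [8,13] [14,15] [12,18] [15,19] [14,20]
{[0,2],[2,4]} hit by 2; {[6,7],[7,8]} hit by 7; {[8,9],[7,10]} hit by 9; {[10,12],[8,13]} hit by 12; {[14,15],[12,18],[15,19],[14,20]} hit by 15.
Points: 2, 7, 9, 12, 15 (5 total).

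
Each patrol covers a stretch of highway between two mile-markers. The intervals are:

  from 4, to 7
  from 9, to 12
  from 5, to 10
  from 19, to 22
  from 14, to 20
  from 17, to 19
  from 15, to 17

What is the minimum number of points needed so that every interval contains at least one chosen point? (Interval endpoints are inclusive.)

4

Sort by right endpoint; whenever an interval is uncovered, place a point at its right end.
By right end: [4,7]  [5,10]  [9,12]  [15,17]  [17,19]  [14,20]  [19,22]
[4,7] uncovered → point at 7; [9,12] uncovered → point at 12; [15,17] uncovered → point at 17; [19,22] uncovered → point at 22.
Points: 7, 12, 17, 22 (4 total).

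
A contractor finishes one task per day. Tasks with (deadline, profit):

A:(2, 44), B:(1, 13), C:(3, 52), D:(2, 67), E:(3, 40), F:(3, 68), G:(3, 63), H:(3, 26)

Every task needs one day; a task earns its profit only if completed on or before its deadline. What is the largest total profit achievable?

By profit: F(d3,68), D(d2,67), G(d3,63), C(d3,52), A(d2,44), E(d3,40), H(d3,26), B(d1,13)
F→slot 3; D→slot 2; G→slot 1; C skipped; A skipped; E skipped; H skipped; B skipped.
Profit = 63 + 67 + 68 = 198

198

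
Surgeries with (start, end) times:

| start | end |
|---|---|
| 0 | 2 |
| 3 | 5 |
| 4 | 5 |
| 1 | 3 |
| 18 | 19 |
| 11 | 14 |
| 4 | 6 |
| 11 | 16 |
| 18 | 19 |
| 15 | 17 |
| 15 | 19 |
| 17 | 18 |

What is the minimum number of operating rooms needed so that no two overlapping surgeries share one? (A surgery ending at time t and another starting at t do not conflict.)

Events (time:±→running): 0:+→1 1:+→2 2:-→1 3:-→0 3:+→1 4:+→2 4:+→3 … peak 3.

3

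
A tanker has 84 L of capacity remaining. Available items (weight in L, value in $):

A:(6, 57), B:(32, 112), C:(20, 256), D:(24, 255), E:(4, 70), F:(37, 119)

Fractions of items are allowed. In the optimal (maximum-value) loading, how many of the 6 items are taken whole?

Greedy by value/weight ratio, highest first.
Ratios (sorted): E 17.50, C 12.80, D 10.62, A 9.50, B 3.50, F 3.22
take E (4 @ 70); take C (20 @ 256); take D (24 @ 255); take A (6 @ 57); take 30/32 of B → 105.00. Capacity used 84/84.
4 item(s) taken whole; one partial (take 30/32 of B).

4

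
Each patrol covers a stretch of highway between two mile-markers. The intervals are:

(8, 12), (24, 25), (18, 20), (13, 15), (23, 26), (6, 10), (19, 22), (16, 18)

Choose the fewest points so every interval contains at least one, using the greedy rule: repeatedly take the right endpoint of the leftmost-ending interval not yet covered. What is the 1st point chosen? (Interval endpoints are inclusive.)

10

By right end: [6,10]  [8,12]  [13,15]  [16,18]  [18,20]  [19,22]  [24,25]  [23,26]
[6,10] uncovered → point at 10; [13,15] uncovered → point at 15; [16,18] uncovered → point at 18; [19,22] uncovered → point at 22; [24,25] uncovered → point at 25.
Points: 10, 15, 18, 22, 25 (5 total).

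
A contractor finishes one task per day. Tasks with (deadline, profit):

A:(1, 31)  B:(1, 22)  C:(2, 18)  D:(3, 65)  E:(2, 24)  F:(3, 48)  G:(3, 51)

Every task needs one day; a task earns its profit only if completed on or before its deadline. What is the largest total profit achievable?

Sort by profit descending; place each in the latest free slot ≤ its deadline.
Profit order: D=65 G=51 F=48 A=31 E=24 B=22 C=18
Assign: D→slot 3, G→slot 2, F→slot 1, A skipped, E skipped, B skipped, C skipped.
Slots: [1:F] [2:G] [3:D]
Profit = 48 + 51 + 65 = 164

164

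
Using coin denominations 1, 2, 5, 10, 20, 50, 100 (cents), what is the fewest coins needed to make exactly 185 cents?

185 − 1×100→85 − 1×50→35 − 1×20→15 − 1×10→5 − 1×5→0
Total coins = 1 + 1 + 1 + 1 + 1 = 5

5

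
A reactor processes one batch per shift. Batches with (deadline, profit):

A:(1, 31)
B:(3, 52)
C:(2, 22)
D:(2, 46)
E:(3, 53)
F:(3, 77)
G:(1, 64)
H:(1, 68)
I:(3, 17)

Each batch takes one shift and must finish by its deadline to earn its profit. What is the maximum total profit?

Sort by profit descending; place each in the latest free slot ≤ its deadline.
Profit order: F=77 H=68 G=64 E=53 B=52 D=46 A=31 C=22 I=17
Assign: F→slot 3, H→slot 1, G skipped, E→slot 2, B skipped, D skipped, A skipped, C skipped, I skipped.
Slots: [1:H] [2:E] [3:F]
Profit = 68 + 53 + 77 = 198

198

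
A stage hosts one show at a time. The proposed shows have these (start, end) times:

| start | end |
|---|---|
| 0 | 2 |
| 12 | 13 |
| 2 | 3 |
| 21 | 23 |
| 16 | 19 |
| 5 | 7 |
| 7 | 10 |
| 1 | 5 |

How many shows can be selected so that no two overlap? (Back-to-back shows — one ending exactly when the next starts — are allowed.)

7

Sort by end time and greedily take each interval whose start is ≥ the last chosen end.
Sorted by end: (0,2)  (2,3)  (1,5)  (5,7)  (7,10)  (12,13)  (16,19)  (21,23)
take (0,2); take (2,3); take (5,7); take (7,10); take (12,13); take (16,19); take (21,23).
Selected 7 shows.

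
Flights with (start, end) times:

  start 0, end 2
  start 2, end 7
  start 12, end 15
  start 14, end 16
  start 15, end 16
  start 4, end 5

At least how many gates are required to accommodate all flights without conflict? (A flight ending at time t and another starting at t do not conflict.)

2

Count concurrent intervals with a sweep; the peak is the room count.
Events (time:±→running): 0:+→1 2:-→0 2:+→1 4:+→2 … peak 2.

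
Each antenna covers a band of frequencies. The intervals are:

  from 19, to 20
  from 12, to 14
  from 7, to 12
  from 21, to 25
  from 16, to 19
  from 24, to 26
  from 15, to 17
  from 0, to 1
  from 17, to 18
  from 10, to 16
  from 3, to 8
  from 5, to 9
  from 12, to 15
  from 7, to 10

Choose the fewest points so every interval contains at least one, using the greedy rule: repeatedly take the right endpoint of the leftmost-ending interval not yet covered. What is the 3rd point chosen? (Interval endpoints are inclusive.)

Sort by right endpoint; whenever an interval is uncovered, place a point at its right end.
Sorted: [0,1] [3,8] [5,9] [7,10] [7,12] [12,14] [12,15] [10,16] [15,17] [17,18] [16,19] [19,20] [21,25] [24,26]
{[0,1]} hit by 1; {[3,8],[5,9],[7,10],[7,12]} hit by 8; {[12,14],[12,15],[10,16]} hit by 14; {[15,17],[17,18],[16,19]} hit by 17; {[19,20]} hit by 20; {[21,25],[24,26]} hit by 25.
Points: 1, 8, 14, 17, 20, 25 (6 total).

14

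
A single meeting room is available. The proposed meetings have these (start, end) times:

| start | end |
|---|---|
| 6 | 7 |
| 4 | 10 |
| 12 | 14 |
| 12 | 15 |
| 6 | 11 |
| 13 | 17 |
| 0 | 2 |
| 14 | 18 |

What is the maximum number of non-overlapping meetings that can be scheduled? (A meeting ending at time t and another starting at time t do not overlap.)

By end time: (0,2), (6,7), (4,10), (6,11), (12,14), (12,15), (13,17), (14,18).
Pick (0,2); next start ≥ 2 → (6,7); next start ≥ 7 → (12,14); next start ≥ 14 → (14,18).
Selected 4 meetings.

4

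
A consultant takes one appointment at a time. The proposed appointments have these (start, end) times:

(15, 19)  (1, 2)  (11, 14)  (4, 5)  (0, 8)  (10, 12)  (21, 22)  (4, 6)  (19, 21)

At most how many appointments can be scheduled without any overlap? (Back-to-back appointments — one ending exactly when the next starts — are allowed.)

6

Sort by end time and greedily take each interval whose start is ≥ the last chosen end.
By end time: (1,2), (4,5), (4,6), (0,8), (10,12), (11,14), (15,19), (19,21), (21,22).
Pick (1,2); next start ≥ 2 → (4,5); next start ≥ 5 → (10,12); next start ≥ 12 → (15,19); next start ≥ 19 → (19,21); next start ≥ 21 → (21,22).
Selected 6 appointments.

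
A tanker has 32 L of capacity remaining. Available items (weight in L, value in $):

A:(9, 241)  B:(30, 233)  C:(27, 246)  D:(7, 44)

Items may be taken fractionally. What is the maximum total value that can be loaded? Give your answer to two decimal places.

Sort by value per unit weight and fill in that order.
Order: A (241/9=26.78) > C (246/27=9.11) > B (233/30=7.77) > D (44/7=6.29)
Fill: take A (9 @ 241) → take 23/27 of C → 209.56; 32/32 used.
Total value = 450.56

450.56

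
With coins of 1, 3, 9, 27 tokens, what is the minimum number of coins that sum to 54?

54 = 2×27
Total coins = 2 = 2

2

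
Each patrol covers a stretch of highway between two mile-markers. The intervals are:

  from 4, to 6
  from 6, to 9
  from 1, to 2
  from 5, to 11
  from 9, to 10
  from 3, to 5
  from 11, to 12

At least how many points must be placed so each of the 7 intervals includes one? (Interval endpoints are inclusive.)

4

Process intervals by earliest right end; each time one isn't hit yet, stab at its right endpoint.
By right end: [1,2]  [3,5]  [4,6]  [6,9]  [9,10]  [5,11]  [11,12]
[1,2] uncovered → point at 2; [3,5] uncovered → point at 5; [6,9] uncovered → point at 9; [11,12] uncovered → point at 12.
Points: 2, 5, 9, 12 (4 total).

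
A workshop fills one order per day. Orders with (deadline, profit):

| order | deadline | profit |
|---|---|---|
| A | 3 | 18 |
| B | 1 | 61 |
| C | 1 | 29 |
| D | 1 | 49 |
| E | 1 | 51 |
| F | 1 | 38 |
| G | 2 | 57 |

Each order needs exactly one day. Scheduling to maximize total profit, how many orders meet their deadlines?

Profit order: B=61 G=57 E=51 D=49 F=38 C=29 A=18
Assign: B→slot 1, G→slot 2, E skipped, D skipped, F skipped, C skipped, A→slot 3.
Slots: [1:B] [2:G] [3:A]
3 of 7 scheduled.

3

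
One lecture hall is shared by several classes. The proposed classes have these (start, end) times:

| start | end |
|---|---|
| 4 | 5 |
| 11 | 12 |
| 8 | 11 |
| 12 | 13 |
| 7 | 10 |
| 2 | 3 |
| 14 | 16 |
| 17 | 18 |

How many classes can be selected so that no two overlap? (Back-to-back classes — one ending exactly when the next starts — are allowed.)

7

Order by finish time; keep every interval that doesn't clash with the previous kept one.
By end time: (2,3), (4,5), (7,10), (8,11), (11,12), (12,13), (14,16), (17,18).
Pick (2,3); next start ≥ 3 → (4,5); next start ≥ 5 → (7,10); next start ≥ 10 → (11,12); next start ≥ 12 → (12,13); next start ≥ 13 → (14,16); next start ≥ 16 → (17,18).
Selected 7 classes.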